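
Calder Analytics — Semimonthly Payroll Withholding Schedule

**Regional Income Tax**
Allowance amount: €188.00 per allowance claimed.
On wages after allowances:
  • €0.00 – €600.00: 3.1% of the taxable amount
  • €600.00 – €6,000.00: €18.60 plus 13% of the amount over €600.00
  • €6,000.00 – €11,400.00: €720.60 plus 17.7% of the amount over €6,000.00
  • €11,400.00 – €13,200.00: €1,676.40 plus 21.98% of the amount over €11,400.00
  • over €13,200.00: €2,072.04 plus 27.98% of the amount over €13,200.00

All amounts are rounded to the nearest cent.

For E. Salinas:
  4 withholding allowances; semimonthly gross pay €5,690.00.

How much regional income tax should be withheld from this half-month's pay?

€582.54

Regional Income Tax: taxable = €5,690.00 − 4×€188.00 = €4,938.00
  €18.60 + 13% × (€4,938.00 − €600.00) = €18.60 + 13% × €4,338.00 = €582.54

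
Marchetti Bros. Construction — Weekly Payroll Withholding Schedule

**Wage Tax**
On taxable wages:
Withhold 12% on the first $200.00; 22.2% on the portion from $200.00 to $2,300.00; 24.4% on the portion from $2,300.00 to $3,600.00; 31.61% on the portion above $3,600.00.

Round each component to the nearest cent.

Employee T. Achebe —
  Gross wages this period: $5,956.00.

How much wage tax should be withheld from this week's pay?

$1,552.13

Wage Tax: taxable = $5,956.00
  $807.40 + 31.61% × ($5,956.00 − $3,600.00) = $807.40 + 31.61% × $2,356.00 = $1,552.13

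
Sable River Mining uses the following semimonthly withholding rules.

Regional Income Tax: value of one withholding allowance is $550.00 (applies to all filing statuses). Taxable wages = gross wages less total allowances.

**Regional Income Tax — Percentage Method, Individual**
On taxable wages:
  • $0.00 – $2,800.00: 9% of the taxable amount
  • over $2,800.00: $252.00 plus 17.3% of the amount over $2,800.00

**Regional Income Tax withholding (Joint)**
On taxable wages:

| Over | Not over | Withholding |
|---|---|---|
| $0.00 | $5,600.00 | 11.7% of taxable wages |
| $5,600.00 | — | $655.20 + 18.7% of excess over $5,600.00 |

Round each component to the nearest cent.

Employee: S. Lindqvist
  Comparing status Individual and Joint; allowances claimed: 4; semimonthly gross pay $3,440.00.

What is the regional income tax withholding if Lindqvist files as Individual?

$111.60

Regional Income Tax (Individual): taxable = $3,440.00 − 4×$550.00 = $1,240.00
  9% × $1,240.00 = $111.60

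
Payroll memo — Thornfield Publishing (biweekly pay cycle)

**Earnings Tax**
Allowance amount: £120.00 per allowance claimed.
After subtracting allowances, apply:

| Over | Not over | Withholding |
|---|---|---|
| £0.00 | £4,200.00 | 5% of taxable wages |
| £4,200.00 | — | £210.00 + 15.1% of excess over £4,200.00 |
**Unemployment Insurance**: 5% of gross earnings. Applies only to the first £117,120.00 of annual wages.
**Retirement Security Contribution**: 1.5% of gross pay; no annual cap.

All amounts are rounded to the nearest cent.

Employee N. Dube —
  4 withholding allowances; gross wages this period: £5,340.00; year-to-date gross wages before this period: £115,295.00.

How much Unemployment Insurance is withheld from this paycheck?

Unemployment Insurance: cap £117,120.00 − YTD £115,295.00 = £1,825.00 subject; 5% × £1,825.00 = £91.25

£91.25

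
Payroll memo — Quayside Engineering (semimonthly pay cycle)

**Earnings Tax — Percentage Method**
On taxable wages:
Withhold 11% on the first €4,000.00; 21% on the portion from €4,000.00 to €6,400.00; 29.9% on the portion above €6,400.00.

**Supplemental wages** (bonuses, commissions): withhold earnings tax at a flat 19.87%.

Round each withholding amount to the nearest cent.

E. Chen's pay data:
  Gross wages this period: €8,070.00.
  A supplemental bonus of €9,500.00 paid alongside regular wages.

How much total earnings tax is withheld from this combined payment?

€3,330.98

Earnings Tax: taxable = €8,070.00
  €944.00 + 29.9% × (€8,070.00 − €6,400.00) = €944.00 + 29.9% × €1,670.00 = €1,443.33
Supplemental (19.87% flat on bonus): 19.87% × €9,500.00 = €1,887.65
Total earnings tax: €1,443.33 + €1,887.65 = €3,330.98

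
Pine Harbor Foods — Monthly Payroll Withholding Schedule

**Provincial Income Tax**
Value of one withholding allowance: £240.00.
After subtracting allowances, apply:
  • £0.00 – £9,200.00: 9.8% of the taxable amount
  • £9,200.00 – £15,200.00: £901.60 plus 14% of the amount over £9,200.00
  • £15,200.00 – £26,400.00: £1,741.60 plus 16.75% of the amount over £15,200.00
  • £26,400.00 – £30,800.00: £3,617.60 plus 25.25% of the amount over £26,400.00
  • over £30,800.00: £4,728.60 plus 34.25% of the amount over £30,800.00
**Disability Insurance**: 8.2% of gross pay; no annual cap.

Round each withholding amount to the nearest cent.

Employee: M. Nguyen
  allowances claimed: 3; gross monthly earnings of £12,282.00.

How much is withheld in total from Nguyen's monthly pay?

£2,239.40

Provincial Income Tax: taxable = £12,282.00 − 3×£240.00 = £11,562.00
  £901.60 + 14% × (£11,562.00 − £9,200.00) = £901.60 + 14% × £2,362.00 = £1,232.28
Disability Insurance: 8.2% × £12,282.00 = £1,007.12
Total: £1,232.28 + £1,007.12 = £2,239.40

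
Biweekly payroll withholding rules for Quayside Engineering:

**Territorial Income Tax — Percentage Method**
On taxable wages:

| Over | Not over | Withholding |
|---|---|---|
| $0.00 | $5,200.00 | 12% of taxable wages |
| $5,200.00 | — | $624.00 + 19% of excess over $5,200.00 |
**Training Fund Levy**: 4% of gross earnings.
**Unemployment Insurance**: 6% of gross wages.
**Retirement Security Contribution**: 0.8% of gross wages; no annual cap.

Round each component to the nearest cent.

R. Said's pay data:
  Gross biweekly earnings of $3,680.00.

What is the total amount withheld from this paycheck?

$839.04

Territorial Income Tax: taxable = $3,680.00
  12% × $3,680.00 = $441.60
Training Fund Levy: 4% × $3,680.00 = $147.20
Unemployment Insurance: 6% × $3,680.00 = $220.80
Retirement Security Contribution: 0.8% × $3,680.00 = $29.44
Total: $441.60 + $147.20 + $220.80 + $29.44 = $839.04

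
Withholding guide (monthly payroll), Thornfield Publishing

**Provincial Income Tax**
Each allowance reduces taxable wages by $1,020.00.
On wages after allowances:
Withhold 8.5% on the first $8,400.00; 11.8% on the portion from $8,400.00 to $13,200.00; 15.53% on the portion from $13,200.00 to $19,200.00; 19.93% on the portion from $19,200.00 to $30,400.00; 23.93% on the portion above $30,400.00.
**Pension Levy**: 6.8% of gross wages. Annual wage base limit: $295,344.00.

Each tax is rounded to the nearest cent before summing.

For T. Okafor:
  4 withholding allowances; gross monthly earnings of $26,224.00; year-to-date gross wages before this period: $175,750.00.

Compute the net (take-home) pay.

$21,641.83

Provincial Income Tax: taxable = $26,224.00 − 4×$1,020.00 = $22,144.00
  $2,212.20 + 19.93% × ($22,144.00 − $19,200.00) = $2,212.20 + 19.93% × $2,944.00 = $2,798.94
Pension Levy: 6.8% × $26,224.00 = $1,783.23
Total withheld: $2,798.94 + $1,783.23 = $4,582.17
Net pay: $26,224.00 − $4,582.17 = $21,641.83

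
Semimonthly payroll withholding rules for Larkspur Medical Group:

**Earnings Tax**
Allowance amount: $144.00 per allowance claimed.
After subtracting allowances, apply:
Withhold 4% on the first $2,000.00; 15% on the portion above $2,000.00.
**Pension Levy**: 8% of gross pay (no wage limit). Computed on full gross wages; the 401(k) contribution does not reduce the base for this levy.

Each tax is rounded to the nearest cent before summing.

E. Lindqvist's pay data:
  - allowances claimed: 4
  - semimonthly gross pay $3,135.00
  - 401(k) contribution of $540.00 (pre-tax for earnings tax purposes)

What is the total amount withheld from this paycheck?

$333.65

Earnings Tax: taxable = $3,135.00 − $540.00 − 4×$144.00 = $2,019.00
  $80.00 + 15% × ($2,019.00 − $2,000.00) = $80.00 + 15% × $19.00 = $82.85
Pension Levy: 8% × $3,135.00 = $250.80
Total: $82.85 + $250.80 = $333.65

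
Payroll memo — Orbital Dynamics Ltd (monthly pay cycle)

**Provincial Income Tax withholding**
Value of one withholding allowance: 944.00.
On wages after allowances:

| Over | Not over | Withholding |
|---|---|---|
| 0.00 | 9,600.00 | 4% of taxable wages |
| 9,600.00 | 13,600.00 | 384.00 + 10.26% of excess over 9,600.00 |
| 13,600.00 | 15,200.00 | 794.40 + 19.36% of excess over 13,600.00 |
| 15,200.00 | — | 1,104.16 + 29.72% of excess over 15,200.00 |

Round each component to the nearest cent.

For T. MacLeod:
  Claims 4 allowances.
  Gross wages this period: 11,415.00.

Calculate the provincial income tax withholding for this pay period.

Provincial Income Tax: taxable = 11,415.00 − 4×944.00 = 7,639.00
  4% × 7,639.00 = 305.56

305.56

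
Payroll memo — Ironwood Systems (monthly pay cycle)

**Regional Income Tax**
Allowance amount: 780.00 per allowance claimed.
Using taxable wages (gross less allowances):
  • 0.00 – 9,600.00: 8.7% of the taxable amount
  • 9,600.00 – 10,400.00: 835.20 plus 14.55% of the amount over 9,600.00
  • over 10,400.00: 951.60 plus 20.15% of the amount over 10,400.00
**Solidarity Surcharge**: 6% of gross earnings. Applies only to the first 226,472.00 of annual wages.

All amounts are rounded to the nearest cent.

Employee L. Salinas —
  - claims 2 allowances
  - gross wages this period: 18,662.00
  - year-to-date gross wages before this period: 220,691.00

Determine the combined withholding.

Regional Income Tax: taxable = 18,662.00 − 2×780.00 = 17,102.00
  951.60 + 20.15% × (17,102.00 − 10,400.00) = 951.60 + 20.15% × 6,702.00 = 2,302.05
Solidarity Surcharge: cap 226,472.00 − YTD 220,691.00 = 5,781.00 subject; 6% × 5,781.00 = 346.86
Total: 2,302.05 + 346.86 = 2,648.91

2,648.91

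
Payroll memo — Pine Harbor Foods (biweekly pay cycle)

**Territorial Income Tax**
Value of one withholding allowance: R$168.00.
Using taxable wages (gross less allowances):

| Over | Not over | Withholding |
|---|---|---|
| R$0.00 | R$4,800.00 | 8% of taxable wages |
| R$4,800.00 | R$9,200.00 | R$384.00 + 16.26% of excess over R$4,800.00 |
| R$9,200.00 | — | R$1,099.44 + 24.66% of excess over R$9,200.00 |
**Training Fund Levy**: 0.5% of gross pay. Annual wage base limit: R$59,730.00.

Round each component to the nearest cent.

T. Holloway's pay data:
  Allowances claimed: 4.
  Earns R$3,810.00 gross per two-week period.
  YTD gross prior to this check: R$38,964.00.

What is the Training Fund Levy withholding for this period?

Training Fund Levy: 0.5% × R$3,810.00 = R$19.05

R$19.05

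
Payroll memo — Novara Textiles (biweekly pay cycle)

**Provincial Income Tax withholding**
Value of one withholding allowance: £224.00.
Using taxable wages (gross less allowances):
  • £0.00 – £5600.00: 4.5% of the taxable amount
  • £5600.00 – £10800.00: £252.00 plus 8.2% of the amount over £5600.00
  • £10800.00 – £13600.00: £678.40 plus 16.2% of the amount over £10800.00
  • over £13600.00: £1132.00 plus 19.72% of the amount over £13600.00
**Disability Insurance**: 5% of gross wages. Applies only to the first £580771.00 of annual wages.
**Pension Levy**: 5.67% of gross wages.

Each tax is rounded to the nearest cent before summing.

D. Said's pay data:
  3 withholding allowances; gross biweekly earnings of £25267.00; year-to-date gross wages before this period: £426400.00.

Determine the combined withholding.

£5996.20

Provincial Income Tax: taxable = £25267.00 − 3×£224.00 = £24595.00
  £1132.00 + 19.72% × (£24595.00 − £13600.00) = £1132.00 + 19.72% × £10995.00 = £3300.21
Disability Insurance: 5% × £25267.00 = £1263.35
Pension Levy: 5.67% × £25267.00 = £1432.64
Total: £3300.21 + £1263.35 + £1432.64 = £5996.20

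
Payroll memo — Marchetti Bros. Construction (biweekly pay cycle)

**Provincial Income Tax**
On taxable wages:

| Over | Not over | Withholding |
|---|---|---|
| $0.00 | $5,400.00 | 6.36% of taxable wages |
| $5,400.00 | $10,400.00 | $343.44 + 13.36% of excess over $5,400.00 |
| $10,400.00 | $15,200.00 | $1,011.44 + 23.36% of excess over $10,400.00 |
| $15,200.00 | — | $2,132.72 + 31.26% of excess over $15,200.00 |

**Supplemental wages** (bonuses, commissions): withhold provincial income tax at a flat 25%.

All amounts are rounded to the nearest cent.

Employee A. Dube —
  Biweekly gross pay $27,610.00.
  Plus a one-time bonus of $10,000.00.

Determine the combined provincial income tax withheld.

$8,512.09

Provincial Income Tax: taxable = $27,610.00
  $2,132.72 + 31.26% × ($27,610.00 − $15,200.00) = $2,132.72 + 31.26% × $12,410.00 = $6,012.09
Supplemental (25% flat on bonus): 25% × $10,000.00 = $2,500.00
Total provincial income tax: $6,012.09 + $2,500.00 = $8,512.09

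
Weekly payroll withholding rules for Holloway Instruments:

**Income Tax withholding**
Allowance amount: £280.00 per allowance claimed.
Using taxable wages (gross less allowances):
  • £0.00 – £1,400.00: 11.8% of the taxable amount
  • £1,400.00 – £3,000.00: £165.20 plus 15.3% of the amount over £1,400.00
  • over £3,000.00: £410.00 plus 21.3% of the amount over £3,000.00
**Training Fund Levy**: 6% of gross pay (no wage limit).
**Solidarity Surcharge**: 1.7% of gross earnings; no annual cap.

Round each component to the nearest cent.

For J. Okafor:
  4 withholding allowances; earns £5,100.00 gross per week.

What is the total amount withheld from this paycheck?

£1,011.44

Income Tax: taxable = £5,100.00 − 4×£280.00 = £3,980.00
  £410.00 + 21.3% × (£3,980.00 − £3,000.00) = £410.00 + 21.3% × £980.00 = £618.74
Training Fund Levy: 6% × £5,100.00 = £306.00
Solidarity Surcharge: 1.7% × £5,100.00 = £86.70
Total: £618.74 + £306.00 + £86.70 = £1,011.44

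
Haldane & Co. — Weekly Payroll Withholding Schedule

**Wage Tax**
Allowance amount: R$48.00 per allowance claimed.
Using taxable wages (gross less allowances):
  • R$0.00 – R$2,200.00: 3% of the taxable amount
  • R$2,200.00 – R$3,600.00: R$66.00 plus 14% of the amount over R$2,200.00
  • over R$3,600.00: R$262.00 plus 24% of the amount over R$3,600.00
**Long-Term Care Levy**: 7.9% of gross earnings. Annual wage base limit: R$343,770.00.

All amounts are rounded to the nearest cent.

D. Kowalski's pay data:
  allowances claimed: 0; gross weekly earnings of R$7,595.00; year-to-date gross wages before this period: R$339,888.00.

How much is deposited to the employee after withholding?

R$6,067.52

Wage Tax: taxable = R$7,595.00
  R$262.00 + 24% × (R$7,595.00 − R$3,600.00) = R$262.00 + 24% × R$3,995.00 = R$1,220.80
Long-Term Care Levy: cap R$343,770.00 − YTD R$339,888.00 = R$3,882.00 subject; 7.9% × R$3,882.00 = R$306.68
Total withheld: R$1,220.80 + R$306.68 = R$1,527.48
Net pay: R$7,595.00 − R$1,527.48 = R$6,067.52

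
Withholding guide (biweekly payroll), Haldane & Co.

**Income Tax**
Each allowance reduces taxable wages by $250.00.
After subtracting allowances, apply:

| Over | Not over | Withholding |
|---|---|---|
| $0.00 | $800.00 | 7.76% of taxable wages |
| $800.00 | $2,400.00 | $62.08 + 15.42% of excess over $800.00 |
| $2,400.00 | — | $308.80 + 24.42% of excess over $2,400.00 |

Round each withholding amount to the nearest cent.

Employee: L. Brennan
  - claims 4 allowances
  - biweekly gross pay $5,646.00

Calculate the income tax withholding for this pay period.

Income Tax: taxable = $5,646.00 − 4×$250.00 = $4,646.00
  $308.80 + 24.42% × ($4,646.00 − $2,400.00) = $308.80 + 24.42% × $2,246.00 = $857.27

$857.27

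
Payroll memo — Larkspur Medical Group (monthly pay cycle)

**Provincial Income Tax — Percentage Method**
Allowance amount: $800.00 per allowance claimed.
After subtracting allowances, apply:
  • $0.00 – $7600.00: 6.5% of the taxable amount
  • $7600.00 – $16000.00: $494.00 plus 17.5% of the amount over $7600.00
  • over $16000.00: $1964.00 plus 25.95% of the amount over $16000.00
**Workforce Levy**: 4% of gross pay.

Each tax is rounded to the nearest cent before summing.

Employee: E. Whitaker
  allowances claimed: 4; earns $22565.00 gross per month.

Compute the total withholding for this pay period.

Provincial Income Tax: taxable = $22565.00 − 4×$800.00 = $19365.00
  $1964.00 + 25.95% × ($19365.00 − $16000.00) = $1964.00 + 25.95% × $3365.00 = $2837.22
Workforce Levy: 4% × $22565.00 = $902.60
Total: $2837.22 + $902.60 = $3739.82

$3739.82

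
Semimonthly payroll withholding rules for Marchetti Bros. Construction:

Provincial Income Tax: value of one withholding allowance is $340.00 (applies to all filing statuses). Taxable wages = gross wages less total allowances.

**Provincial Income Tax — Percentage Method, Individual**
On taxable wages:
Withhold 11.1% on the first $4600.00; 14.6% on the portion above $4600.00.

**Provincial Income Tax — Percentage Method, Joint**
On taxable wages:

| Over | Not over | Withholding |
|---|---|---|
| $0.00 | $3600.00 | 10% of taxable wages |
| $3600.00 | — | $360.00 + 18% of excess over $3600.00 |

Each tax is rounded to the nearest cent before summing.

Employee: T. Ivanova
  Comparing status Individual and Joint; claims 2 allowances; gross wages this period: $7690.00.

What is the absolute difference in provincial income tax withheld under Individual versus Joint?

Provincial Income Tax (Individual): taxable = $7690.00 − 2×$340.00 = $7010.00
  $510.60 + 14.6% × ($7010.00 − $4600.00) = $510.60 + 14.6% × $2410.00 = $862.46
Provincial Income Tax (Joint): taxable = $7690.00 − 2×$340.00 = $7010.00
  $360.00 + 18% × ($7010.00 − $3600.00) = $360.00 + 18% × $3410.00 = $973.80
Difference: |$862.46 − $973.80| = $111.34 (higher under Joint)

$111.34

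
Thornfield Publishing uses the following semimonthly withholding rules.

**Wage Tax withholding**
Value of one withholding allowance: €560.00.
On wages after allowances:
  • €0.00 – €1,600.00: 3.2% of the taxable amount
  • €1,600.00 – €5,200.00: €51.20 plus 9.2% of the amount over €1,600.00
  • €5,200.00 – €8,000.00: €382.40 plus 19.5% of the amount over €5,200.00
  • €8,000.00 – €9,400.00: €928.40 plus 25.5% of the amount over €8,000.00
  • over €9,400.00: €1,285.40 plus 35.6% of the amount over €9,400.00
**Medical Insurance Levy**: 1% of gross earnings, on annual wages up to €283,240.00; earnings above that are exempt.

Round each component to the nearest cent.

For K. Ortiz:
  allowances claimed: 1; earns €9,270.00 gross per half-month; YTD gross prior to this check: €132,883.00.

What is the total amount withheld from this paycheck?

Wage Tax: taxable = €9,270.00 − 1×€560.00 = €8,710.00
  €928.40 + 25.5% × (€8,710.00 − €8,000.00) = €928.40 + 25.5% × €710.00 = €1,109.45
Medical Insurance Levy: 1% × €9,270.00 = €92.70
Total: €1,109.45 + €92.70 = €1,202.15

€1,202.15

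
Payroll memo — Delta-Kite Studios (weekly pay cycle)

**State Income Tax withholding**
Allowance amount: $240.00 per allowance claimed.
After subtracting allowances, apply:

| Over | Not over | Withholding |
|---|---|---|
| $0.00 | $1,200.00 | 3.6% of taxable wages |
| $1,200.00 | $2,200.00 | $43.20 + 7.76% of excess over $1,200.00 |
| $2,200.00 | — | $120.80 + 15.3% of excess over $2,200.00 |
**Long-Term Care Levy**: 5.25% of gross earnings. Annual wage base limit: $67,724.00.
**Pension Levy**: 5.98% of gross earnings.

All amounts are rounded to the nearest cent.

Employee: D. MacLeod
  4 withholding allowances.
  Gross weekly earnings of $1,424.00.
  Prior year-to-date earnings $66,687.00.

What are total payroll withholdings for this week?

State Income Tax: taxable = $1,424.00 − 4×$240.00 = $464.00
  3.6% × $464.00 = $16.70
Long-Term Care Levy: cap $67,724.00 − YTD $66,687.00 = $1,037.00 subject; 5.25% × $1,037.00 = $54.44
Pension Levy: 5.98% × $1,424.00 = $85.16
Total: $16.70 + $54.44 + $85.16 = $156.30

$156.30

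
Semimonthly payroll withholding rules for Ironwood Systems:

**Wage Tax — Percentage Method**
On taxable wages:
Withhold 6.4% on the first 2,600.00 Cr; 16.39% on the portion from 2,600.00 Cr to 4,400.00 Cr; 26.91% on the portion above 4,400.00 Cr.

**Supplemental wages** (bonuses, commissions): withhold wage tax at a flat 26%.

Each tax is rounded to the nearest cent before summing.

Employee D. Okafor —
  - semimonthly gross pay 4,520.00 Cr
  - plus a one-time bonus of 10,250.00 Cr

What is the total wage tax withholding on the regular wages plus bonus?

Wage Tax: taxable = 4,520.00 Cr
  461.42 Cr + 26.91% × (4,520.00 Cr − 4,400.00 Cr) = 461.42 Cr + 26.91% × 120.00 Cr = 493.71 Cr
Supplemental (26% flat on bonus): 26% × 10,250.00 Cr = 2,665.00 Cr
Total wage tax: 493.71 Cr + 2,665.00 Cr = 3,158.71 Cr

3,158.71 Cr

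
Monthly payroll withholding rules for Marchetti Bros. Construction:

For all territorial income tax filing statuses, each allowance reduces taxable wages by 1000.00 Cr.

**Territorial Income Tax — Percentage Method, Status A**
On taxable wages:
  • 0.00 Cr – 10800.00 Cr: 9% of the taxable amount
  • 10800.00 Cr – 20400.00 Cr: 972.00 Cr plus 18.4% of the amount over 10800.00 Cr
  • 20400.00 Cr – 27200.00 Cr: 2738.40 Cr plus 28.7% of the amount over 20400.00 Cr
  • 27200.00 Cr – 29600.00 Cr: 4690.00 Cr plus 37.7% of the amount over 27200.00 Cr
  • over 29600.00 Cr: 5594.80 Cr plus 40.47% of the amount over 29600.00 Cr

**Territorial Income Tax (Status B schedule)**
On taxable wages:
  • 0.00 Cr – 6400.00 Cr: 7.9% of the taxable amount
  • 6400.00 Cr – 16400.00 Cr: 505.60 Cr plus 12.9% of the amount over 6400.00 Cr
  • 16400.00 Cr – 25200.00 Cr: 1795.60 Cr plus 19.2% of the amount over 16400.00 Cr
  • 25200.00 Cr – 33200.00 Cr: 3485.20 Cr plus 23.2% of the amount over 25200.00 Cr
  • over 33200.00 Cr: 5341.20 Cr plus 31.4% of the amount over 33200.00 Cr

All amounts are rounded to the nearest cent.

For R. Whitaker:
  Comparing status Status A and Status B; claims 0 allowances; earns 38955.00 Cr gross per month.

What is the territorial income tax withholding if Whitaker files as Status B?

Territorial Income Tax (Status B): taxable = 38955.00 Cr
  5341.20 Cr + 31.4% × (38955.00 Cr − 33200.00 Cr) = 5341.20 Cr + 31.4% × 5755.00 Cr = 7148.27 Cr

7148.27 Cr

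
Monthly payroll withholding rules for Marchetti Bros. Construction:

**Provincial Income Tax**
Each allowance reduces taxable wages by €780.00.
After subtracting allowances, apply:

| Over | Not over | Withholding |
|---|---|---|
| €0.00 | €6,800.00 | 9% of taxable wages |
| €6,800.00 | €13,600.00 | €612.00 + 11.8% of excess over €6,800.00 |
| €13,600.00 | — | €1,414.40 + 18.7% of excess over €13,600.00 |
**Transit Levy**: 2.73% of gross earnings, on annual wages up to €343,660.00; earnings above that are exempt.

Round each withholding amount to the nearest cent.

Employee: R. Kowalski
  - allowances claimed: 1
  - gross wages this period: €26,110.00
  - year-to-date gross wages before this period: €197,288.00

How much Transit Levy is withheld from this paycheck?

€712.80

Transit Levy: 2.73% × €26,110.00 = €712.80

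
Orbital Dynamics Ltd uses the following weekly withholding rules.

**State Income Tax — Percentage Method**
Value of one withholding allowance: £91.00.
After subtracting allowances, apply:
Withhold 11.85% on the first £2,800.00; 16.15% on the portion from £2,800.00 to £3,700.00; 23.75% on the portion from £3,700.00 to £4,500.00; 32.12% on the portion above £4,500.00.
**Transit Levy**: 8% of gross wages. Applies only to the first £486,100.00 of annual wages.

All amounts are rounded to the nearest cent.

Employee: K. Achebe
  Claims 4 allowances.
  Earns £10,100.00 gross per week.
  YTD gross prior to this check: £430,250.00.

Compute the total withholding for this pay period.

£3,156.95

State Income Tax: taxable = £10,100.00 − 4×£91.00 = £9,736.00
  £667.15 + 32.12% × (£9,736.00 − £4,500.00) = £667.15 + 32.12% × £5,236.00 = £2,348.95
Transit Levy: 8% × £10,100.00 = £808.00
Total: £2,348.95 + £808.00 = £3,156.95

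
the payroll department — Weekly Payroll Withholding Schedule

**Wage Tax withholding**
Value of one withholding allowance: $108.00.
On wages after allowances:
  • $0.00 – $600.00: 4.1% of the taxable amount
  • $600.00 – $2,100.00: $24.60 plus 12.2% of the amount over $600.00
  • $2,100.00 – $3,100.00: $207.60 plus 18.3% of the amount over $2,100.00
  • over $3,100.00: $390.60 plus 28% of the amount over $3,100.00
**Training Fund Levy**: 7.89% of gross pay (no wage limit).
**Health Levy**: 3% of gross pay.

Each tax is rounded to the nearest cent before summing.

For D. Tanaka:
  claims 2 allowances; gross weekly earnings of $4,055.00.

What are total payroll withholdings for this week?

Wage Tax: taxable = $4,055.00 − 2×$108.00 = $3,839.00
  $390.60 + 28% × ($3,839.00 − $3,100.00) = $390.60 + 28% × $739.00 = $597.52
Training Fund Levy: 7.89% × $4,055.00 = $319.94
Health Levy: 3% × $4,055.00 = $121.65
Total: $597.52 + $319.94 + $121.65 = $1,039.11

$1,039.11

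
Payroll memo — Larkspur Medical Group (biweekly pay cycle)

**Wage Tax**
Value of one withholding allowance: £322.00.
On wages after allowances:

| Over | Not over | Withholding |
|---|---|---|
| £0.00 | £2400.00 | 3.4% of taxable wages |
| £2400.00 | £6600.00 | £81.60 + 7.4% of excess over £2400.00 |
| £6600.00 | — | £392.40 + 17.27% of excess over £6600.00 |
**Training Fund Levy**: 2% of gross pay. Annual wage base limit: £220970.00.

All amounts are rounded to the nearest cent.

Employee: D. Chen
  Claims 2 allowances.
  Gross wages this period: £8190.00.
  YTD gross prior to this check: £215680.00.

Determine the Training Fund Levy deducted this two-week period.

Training Fund Levy: cap £220970.00 − YTD £215680.00 = £5290.00 subject; 2% × £5290.00 = £105.80

£105.80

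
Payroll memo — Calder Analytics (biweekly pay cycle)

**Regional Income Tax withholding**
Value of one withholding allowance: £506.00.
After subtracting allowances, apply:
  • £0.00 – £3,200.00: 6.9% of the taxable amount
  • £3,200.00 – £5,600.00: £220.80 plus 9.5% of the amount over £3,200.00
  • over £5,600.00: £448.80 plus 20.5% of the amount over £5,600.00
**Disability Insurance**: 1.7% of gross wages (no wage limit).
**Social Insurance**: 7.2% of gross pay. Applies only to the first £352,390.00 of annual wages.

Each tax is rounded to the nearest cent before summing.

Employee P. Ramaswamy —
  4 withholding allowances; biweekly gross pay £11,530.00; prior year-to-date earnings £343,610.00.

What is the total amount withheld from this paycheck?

Regional Income Tax: taxable = £11,530.00 − 4×£506.00 = £9,506.00
  £448.80 + 20.5% × (£9,506.00 − £5,600.00) = £448.80 + 20.5% × £3,906.00 = £1,249.53
Disability Insurance: 1.7% × £11,530.00 = £196.01
Social Insurance: cap £352,390.00 − YTD £343,610.00 = £8,780.00 subject; 7.2% × £8,780.00 = £632.16
Total: £1,249.53 + £196.01 + £632.16 = £2,077.70

£2,077.70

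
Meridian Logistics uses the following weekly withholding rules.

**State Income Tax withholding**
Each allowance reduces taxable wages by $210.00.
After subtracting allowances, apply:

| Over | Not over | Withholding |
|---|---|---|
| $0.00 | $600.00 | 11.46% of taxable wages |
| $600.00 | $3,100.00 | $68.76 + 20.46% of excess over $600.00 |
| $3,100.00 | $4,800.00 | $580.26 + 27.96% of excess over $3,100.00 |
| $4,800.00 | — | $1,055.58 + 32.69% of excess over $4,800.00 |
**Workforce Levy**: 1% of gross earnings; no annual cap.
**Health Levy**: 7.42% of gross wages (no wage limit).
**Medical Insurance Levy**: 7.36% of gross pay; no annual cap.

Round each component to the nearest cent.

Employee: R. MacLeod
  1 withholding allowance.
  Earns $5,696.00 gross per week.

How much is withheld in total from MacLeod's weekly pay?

$2,178.66

State Income Tax: taxable = $5,696.00 − 1×$210.00 = $5,486.00
  $1,055.58 + 32.69% × ($5,486.00 − $4,800.00) = $1,055.58 + 32.69% × $686.00 = $1,279.83
Workforce Levy: 1% × $5,696.00 = $56.96
Health Levy: 7.42% × $5,696.00 = $422.64
Medical Insurance Levy: 7.36% × $5,696.00 = $419.23
Total: $1,279.83 + $56.96 + $422.64 + $419.23 = $2,178.66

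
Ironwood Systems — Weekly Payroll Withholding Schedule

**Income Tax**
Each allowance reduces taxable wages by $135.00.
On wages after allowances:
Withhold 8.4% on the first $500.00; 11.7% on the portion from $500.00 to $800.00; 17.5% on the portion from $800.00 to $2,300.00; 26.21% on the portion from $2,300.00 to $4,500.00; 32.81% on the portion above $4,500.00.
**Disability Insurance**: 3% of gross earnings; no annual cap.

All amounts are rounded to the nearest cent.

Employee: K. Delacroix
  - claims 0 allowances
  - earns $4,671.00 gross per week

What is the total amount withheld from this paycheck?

$1,112.46

Income Tax: taxable = $4,671.00
  $916.22 + 32.81% × ($4,671.00 − $4,500.00) = $916.22 + 32.81% × $171.00 = $972.33
Disability Insurance: 3% × $4,671.00 = $140.13
Total: $972.33 + $140.13 = $1,112.46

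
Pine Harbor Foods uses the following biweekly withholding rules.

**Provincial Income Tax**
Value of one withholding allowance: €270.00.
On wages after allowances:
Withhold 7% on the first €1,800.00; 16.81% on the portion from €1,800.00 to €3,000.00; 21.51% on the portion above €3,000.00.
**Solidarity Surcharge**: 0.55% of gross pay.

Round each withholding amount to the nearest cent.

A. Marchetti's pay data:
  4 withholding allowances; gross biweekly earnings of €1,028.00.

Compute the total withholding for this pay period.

€5.65

Provincial Income Tax: taxable = €1,028.00 − 4×€270.00 = €-52.00
  Taxable ≤ 0 → €0.00
Solidarity Surcharge: 0.55% × €1,028.00 = €5.65
Total: €0.00 + €5.65 = €5.65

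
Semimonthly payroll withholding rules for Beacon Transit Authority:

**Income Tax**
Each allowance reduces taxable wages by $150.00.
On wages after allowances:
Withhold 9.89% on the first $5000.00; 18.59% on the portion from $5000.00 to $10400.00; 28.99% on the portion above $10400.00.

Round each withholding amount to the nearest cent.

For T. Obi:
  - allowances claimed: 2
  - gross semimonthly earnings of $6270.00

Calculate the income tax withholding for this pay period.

$674.82

Income Tax: taxable = $6270.00 − 2×$150.00 = $5970.00
  $494.50 + 18.59% × ($5970.00 − $5000.00) = $494.50 + 18.59% × $970.00 = $674.82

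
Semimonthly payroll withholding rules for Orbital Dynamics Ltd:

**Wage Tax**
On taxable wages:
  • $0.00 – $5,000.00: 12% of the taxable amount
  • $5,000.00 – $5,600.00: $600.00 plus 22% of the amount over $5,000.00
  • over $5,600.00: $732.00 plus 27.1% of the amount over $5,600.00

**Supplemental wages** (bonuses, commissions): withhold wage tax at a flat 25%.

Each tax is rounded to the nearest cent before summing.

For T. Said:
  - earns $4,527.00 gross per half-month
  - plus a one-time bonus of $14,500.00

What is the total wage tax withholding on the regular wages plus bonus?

Wage Tax: taxable = $4,527.00
  12% × $4,527.00 = $543.24
Supplemental (25% flat on bonus): 25% × $14,500.00 = $3,625.00
Total wage tax: $543.24 + $3,625.00 = $4,168.24

$4,168.24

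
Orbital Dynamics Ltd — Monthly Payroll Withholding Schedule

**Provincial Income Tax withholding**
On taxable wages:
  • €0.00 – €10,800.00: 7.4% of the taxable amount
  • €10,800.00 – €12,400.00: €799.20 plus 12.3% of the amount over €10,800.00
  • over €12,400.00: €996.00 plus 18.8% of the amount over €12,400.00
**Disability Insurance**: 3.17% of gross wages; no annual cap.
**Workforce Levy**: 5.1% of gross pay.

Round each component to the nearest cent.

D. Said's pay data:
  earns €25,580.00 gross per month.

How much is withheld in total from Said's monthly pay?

€5,589.31

Provincial Income Tax: taxable = €25,580.00
  €996.00 + 18.8% × (€25,580.00 − €12,400.00) = €996.00 + 18.8% × €13,180.00 = €3,473.84
Disability Insurance: 3.17% × €25,580.00 = €810.89
Workforce Levy: 5.1% × €25,580.00 = €1,304.58
Total: €3,473.84 + €810.89 + €1,304.58 = €5,589.31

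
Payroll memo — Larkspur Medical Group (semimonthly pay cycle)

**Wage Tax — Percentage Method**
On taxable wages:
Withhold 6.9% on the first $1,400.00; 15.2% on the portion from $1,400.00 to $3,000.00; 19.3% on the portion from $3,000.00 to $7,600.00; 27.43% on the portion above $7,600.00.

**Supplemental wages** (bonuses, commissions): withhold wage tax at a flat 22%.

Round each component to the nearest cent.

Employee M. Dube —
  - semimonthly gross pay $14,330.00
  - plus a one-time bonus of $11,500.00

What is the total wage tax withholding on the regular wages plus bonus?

$5,603.64

Wage Tax: taxable = $14,330.00
  $1,227.60 + 27.43% × ($14,330.00 − $7,600.00) = $1,227.60 + 27.43% × $6,730.00 = $3,073.64
Supplemental (22% flat on bonus): 22% × $11,500.00 = $2,530.00
Total wage tax: $3,073.64 + $2,530.00 = $5,603.64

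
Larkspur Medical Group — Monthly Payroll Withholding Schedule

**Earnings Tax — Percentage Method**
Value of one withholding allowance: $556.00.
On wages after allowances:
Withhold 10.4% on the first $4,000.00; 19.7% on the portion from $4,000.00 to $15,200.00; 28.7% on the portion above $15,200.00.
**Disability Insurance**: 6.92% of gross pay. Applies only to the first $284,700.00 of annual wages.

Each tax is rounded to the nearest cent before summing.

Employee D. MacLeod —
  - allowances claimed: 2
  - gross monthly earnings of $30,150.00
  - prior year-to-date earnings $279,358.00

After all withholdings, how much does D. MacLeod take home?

Earnings Tax: taxable = $30,150.00 − 2×$556.00 = $29,038.00
  $2,622.40 + 28.7% × ($29,038.00 − $15,200.00) = $2,622.40 + 28.7% × $13,838.00 = $6,593.91
Disability Insurance: cap $284,700.00 − YTD $279,358.00 = $5,342.00 subject; 6.92% × $5,342.00 = $369.67
Total withheld: $6,593.91 + $369.67 = $6,963.58
Net pay: $30,150.00 − $6,963.58 = $23,186.42

$23,186.42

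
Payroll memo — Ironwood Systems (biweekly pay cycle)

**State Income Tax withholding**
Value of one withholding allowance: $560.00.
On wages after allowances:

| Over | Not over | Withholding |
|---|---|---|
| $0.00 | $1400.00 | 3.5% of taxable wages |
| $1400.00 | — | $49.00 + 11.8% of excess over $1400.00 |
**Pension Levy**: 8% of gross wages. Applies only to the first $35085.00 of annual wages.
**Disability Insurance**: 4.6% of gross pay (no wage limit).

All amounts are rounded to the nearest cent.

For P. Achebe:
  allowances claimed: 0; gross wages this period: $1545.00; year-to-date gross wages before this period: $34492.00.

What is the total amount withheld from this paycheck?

$184.62

State Income Tax: taxable = $1545.00
  $49.00 + 11.8% × ($1545.00 − $1400.00) = $49.00 + 11.8% × $145.00 = $66.11
Pension Levy: cap $35085.00 − YTD $34492.00 = $593.00 subject; 8% × $593.00 = $47.44
Disability Insurance: 4.6% × $1545.00 = $71.07
Total: $66.11 + $47.44 + $71.07 = $184.62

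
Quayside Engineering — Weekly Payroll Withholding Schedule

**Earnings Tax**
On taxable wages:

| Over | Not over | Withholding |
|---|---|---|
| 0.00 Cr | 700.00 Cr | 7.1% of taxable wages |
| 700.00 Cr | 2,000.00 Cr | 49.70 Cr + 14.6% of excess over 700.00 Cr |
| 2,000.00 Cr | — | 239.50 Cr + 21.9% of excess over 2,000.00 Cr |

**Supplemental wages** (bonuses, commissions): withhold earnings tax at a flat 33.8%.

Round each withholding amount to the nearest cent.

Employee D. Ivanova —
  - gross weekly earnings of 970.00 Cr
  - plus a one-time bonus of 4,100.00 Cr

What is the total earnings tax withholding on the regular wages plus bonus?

1,474.92 Cr

Earnings Tax: taxable = 970.00 Cr
  49.70 Cr + 14.6% × (970.00 Cr − 700.00 Cr) = 49.70 Cr + 14.6% × 270.00 Cr = 89.12 Cr
Supplemental (33.8% flat on bonus): 33.8% × 4,100.00 Cr = 1,385.80 Cr
Total earnings tax: 89.12 Cr + 1,385.80 Cr = 1,474.92 Cr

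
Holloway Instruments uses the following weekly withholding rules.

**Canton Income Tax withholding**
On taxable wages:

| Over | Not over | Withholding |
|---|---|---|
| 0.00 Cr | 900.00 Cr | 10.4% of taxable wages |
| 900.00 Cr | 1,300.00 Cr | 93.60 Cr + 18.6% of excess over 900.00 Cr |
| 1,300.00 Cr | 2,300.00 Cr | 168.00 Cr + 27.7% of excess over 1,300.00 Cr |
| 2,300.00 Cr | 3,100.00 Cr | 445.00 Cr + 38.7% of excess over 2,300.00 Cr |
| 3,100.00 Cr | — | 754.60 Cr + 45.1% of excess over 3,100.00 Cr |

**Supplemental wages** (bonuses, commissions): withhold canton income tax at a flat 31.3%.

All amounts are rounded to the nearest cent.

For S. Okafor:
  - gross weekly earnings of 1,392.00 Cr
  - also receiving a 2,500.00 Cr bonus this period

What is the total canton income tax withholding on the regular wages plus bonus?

Canton Income Tax: taxable = 1,392.00 Cr
  168.00 Cr + 27.7% × (1,392.00 Cr − 1,300.00 Cr) = 168.00 Cr + 27.7% × 92.00 Cr = 193.48 Cr
Supplemental (31.3% flat on bonus): 31.3% × 2,500.00 Cr = 782.50 Cr
Total canton income tax: 193.48 Cr + 782.50 Cr = 975.98 Cr

975.98 Cr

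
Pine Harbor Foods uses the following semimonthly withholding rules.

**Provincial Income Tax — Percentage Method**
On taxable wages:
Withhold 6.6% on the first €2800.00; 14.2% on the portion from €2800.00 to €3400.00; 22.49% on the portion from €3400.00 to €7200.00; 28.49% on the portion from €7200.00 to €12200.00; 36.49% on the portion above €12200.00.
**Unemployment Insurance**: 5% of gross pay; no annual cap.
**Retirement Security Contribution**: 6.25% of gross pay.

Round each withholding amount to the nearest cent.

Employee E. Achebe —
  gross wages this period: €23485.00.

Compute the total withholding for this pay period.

Provincial Income Tax: taxable = €23485.00
  €2549.12 + 36.49% × (€23485.00 − €12200.00) = €2549.12 + 36.49% × €11285.00 = €6667.02
Unemployment Insurance: 5% × €23485.00 = €1174.25
Retirement Security Contribution: 6.25% × €23485.00 = €1467.81
Total: €6667.02 + €1174.25 + €1467.81 = €9309.08

€9309.08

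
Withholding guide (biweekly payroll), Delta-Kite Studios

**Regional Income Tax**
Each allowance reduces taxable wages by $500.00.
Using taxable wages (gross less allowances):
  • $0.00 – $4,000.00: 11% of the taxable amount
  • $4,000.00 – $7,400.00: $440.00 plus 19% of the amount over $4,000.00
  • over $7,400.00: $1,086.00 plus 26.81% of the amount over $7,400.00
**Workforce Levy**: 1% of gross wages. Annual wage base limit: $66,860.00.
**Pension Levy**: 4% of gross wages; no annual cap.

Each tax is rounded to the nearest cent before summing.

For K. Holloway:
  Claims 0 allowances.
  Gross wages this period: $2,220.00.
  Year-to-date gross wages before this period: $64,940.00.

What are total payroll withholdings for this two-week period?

Regional Income Tax: taxable = $2,220.00
  11% × $2,220.00 = $244.20
Workforce Levy: cap $66,860.00 − YTD $64,940.00 = $1,920.00 subject; 1% × $1,920.00 = $19.20
Pension Levy: 4% × $2,220.00 = $88.80
Total: $244.20 + $19.20 + $88.80 = $352.20

$352.20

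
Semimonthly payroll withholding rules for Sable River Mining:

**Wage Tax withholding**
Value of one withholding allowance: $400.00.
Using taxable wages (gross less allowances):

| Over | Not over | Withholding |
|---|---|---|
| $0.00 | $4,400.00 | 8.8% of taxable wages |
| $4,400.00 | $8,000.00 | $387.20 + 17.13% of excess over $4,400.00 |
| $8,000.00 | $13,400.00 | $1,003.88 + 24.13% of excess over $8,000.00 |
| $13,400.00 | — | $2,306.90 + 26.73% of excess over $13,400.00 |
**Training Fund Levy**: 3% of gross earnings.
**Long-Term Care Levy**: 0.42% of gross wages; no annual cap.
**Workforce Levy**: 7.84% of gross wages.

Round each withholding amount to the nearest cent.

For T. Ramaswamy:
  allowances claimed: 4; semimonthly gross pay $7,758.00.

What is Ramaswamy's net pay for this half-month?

$6,196.10

Wage Tax: taxable = $7,758.00 − 4×$400.00 = $6,158.00
  $387.20 + 17.13% × ($6,158.00 − $4,400.00) = $387.20 + 17.13% × $1,758.00 = $688.35
Training Fund Levy: 3% × $7,758.00 = $232.74
Long-Term Care Levy: 0.42% × $7,758.00 = $32.58
Workforce Levy: 7.84% × $7,758.00 = $608.23
Total withheld: $688.35 + $232.74 + $32.58 + $608.23 = $1,561.90
Net pay: $7,758.00 − $1,561.90 = $6,196.10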